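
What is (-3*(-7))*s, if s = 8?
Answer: 168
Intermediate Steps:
(-3*(-7))*s = -3*(-7)*8 = 21*8 = 168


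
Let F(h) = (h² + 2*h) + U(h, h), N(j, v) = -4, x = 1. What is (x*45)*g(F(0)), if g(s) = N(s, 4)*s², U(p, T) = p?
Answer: 0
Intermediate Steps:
F(h) = h² + 3*h (F(h) = (h² + 2*h) + h = h² + 3*h)
g(s) = -4*s²
(x*45)*g(F(0)) = (1*45)*(-4*(0*(3 + 0))²) = 45*(-4*(0*3)²) = 45*(-4*0²) = 45*(-4*0) = 45*0 = 0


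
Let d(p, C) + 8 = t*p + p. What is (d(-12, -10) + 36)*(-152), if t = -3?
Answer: -7904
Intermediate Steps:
d(p, C) = -8 - 2*p (d(p, C) = -8 + (-3*p + p) = -8 - 2*p)
(d(-12, -10) + 36)*(-152) = ((-8 - 2*(-12)) + 36)*(-152) = ((-8 + 24) + 36)*(-152) = (16 + 36)*(-152) = 52*(-152) = -7904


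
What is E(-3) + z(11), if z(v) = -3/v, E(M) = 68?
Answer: 745/11 ≈ 67.727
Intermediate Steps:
E(-3) + z(11) = 68 - 3/11 = 745/11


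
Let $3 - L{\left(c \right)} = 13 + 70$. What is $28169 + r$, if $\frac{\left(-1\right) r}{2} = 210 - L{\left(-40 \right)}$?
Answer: $27589$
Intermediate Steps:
$L{\left(c \right)} = -80$ ($L{\left(c \right)} = 3 - \left(13 + 70\right) = 3 - 83 = -80$)
$r = -580$ ($r = - 2 \left(210 - -80\right) = - 2 \left(210 + 80\right) = \left(-2\right) 290 = -580$)
$28169 + r = 28169 - 580 = 27589$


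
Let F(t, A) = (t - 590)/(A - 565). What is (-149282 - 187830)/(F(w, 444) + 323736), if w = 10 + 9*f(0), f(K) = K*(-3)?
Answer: -10197638/9793159 ≈ -1.0413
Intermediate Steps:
f(K) = -3*K
w = 10 (w = 10 + 9*(-3*0) = 10 + 9*0 = 10 + 0 = 10)
F(t, A) = (-590 + t)/(-565 + A)
(-149282 - 187830)/(F(w, 444) + 323736) = (-149282 - 187830)/((-590 + 10)/(-565 + 444) + 323736) = -337112/(-580/(-121) + 323736) = -337112/(-1/121*(-580) + 323736) = -337112/(580/121 + 323736) = -337112/39172636/121 = -337112*121/39172636 = -10197638/9793159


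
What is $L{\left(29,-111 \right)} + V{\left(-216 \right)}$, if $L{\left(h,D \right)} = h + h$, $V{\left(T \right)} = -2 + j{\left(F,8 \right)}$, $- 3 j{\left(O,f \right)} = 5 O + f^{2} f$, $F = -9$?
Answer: $- \frac{299}{3} \approx -99.667$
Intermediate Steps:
$j{\left(O,f \right)} = - \frac{5 O}{3} - \frac{f^{3}}{3}$ ($j{\left(O,f \right)} = - \frac{5 O + f^{2} f}{3} = - \frac{5 O + f^{3}}{3} = - \frac{f^{3} + 5 O}{3} = - \frac{5 O}{3} - \frac{f^{3}}{3}$)
$V{\left(T \right)} = - \frac{473}{3}$ ($V{\left(T \right)} = -2 - \left(-15 + \frac{8^{3}}{3}\right) = -2 + \left(15 - \frac{512}{3}\right) = -2 - \frac{467}{3} = - \frac{473}{3}$)
$L{\left(h,D \right)} = 2 h$
$L{\left(29,-111 \right)} + V{\left(-216 \right)} = 2 \cdot 29 - \frac{473}{3} = 58 - \frac{473}{3} = - \frac{299}{3}$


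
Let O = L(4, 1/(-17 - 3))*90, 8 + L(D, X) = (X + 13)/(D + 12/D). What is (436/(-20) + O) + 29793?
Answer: 292177/10 ≈ 29218.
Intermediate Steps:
L(D, X) = -8 + (13 + X)/(D + 12/D) (L(D, X) = -8 + (X + 13)/(D + 12/D) = -8 + (13 + X)/(D + 12/D))
O = -1107/2 (O = ((-96 - 8*4**2 + 13*4 + 4/(-17 - 3))/(12 + 4**2))*90 = ((-96 - 8*16 + 52 + 4/(-20))/(12 + 16))*90 = ((-96 - 128 + 52 + 4*(-1/20))/28)*90 = ((-96 - 128 + 52 - 1/5)/28)*90 = ((1/28)*(-861/5))*90 = -123/20*90 = -1107/2 ≈ -553.50)
(436/(-20) + O) + 29793 = (436/(-20) - 1107/2) + 29793 = (-1/20*436 - 1107/2) + 29793 = (-109/5 - 1107/2) + 29793 = -5753/10 + 29793 = 292177/10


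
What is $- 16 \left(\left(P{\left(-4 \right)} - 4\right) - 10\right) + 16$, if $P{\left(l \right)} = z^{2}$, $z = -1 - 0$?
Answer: $224$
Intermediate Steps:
$z = -1$ ($z = -1 + 0 = -1$)
$P{\left(l \right)} = 1$ ($P{\left(l \right)} = \left(-1\right)^{2} = 1$)
$- 16 \left(\left(P{\left(-4 \right)} - 4\right) - 10\right) + 16 = - 16 \left(\left(1 - 4\right) - 10\right) + 16 = - 16 \left(-3 - 10\right) + 16 = \left(-16\right) \left(-13\right) + 16 = 208 + 16 = 224$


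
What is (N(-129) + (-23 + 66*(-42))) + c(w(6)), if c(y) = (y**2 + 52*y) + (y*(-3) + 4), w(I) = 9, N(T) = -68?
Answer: -2337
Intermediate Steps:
c(y) = 4 + y**2 + 49*y (c(y) = (y**2 + 52*y) + (-3*y + 4) = (y**2 + 52*y) + (4 - 3*y) = 4 + y**2 + 49*y)
(N(-129) + (-23 + 66*(-42))) + c(w(6)) = (-68 + (-23 + 66*(-42))) + (4 + 9**2 + 49*9) = (-68 + (-23 - 2772)) + (4 + 81 + 441) = (-68 - 2795) + 526 = -2863 + 526 = -2337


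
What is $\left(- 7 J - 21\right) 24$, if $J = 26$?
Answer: $-4872$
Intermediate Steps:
$\left(- 7 J - 21\right) 24 = \left(\left(-7\right) 26 - 21\right) 24 = \left(-182 - 21\right) 24 = \left(-203\right) 24 = -4872$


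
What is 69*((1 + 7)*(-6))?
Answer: -3312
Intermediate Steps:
69*((1 + 7)*(-6)) = 69*(8*(-6)) = 69*(-48) = -3312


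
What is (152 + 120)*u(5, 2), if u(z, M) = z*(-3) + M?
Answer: -3536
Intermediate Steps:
u(z, M) = M - 3*z (u(z, M) = -3*z + M = M - 3*z)
(152 + 120)*u(5, 2) = (152 + 120)*(2 - 3*5) = 272*(2 - 15) = 272*(-13) = -3536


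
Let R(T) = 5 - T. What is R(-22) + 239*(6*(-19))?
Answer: -27219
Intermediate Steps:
R(-22) + 239*(6*(-19)) = (5 - 1*(-22)) + 239*(6*(-19)) = (5 + 22) + 239*(-114) = 27 - 27246 = -27219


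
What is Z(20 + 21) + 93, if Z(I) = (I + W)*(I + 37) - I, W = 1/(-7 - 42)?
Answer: 159172/49 ≈ 3248.4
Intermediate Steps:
W = -1/49 (W = 1/(-49) = -1/49 ≈ -0.020408)
Z(I) = -I + (37 + I)*(-1/49 + I) (Z(I) = (I - 1/49)*(I + 37) - I = (-1/49 + I)*(37 + I) - I = (37 + I)*(-1/49 + I) - I = -I + (37 + I)*(-1/49 + I))
Z(20 + 21) + 93 = (-37/49 + (20 + 21)² + 1763*(20 + 21)/49) + 93 = (-37/49 + 41² + (1763/49)*41) + 93 = (-37/49 + 1681 + 72283/49) + 93 = 154615/49 + 93 = 159172/49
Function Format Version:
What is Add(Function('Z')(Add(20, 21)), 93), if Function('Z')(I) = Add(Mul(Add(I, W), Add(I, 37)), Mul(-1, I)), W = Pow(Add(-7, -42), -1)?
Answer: Rational(159172, 49) ≈ 3248.4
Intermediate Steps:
W = Rational(-1, 49) (W = Pow(-49, -1) = Rational(-1, 49) ≈ -0.020408)
Function('Z')(I) = Add(Mul(-1, I), Mul(Add(37, I), Add(Rational(-1, 49), I))) (Function('Z')(I) = Add(Mul(Add(I, Rational(-1, 49)), Add(I, 37)), Mul(-1, I)) = Add(Mul(Add(Rational(-1, 49), I), Add(37, I)), Mul(-1, I)) = Add(Mul(Add(37, I), Add(Rational(-1, 49), I)), Mul(-1, I)) = Add(Mul(-1, I), Mul(Add(37, I), Add(Rational(-1, 49), I))))
Add(Function('Z')(Add(20, 21)), 93) = Add(Add(Rational(-37, 49), Pow(Add(20, 21), 2), Mul(Rational(1763, 49), Add(20, 21))), 93) = Add(Add(Rational(-37, 49), Pow(41, 2), Mul(Rational(1763, 49), 41)), 93) = Add(Add(Rational(-37, 49), 1681, Rational(72283, 49)), 93) = Add(Rational(154615, 49), 93) = Rational(159172, 49)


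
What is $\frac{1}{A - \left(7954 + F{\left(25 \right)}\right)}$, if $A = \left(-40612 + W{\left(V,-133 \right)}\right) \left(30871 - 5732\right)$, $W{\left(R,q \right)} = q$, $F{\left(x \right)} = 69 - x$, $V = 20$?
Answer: $- \frac{1}{1024296553} \approx -9.7628 \cdot 10^{-10}$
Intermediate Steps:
$A = -1024288555$ ($A = \left(-40612 - 133\right) \left(30871 - 5732\right) = \left(-40745\right) 25139 = -1024288555$)
$\frac{1}{A - \left(7954 + F{\left(25 \right)}\right)} = \frac{1}{-1024288555 - \left(8023 - 25\right)} = \frac{1}{-1024288555 - 7998} = \frac{1}{-1024296553} = - \frac{1}{1024296553}$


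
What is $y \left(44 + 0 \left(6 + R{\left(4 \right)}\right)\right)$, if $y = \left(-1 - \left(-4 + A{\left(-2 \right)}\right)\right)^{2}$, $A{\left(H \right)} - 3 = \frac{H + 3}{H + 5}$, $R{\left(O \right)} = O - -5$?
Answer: $\frac{44}{9} \approx 4.8889$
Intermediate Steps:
$R{\left(O \right)} = 5 + O$ ($R{\left(O \right)} = O + 5 = 5 + O$)
$A{\left(H \right)} = 3 + \frac{3 + H}{5 + H}$ ($A{\left(H \right)} = 3 + \frac{H + 3}{H + 5} = 3 + \frac{3 + H}{5 + H}$)
$y = \frac{1}{9}$ ($y = \left(-1 + \left(4 - \frac{2 \left(9 + 2 \left(-2\right)\right)}{5 - 2}\right)\right)^{2} = \left(-1 + \left(4 - \frac{2 \left(9 - 4\right)}{3}\right)\right)^{2} = \left(-1 + \left(4 - 2 \cdot \frac{1}{3} \cdot 5\right)\right)^{2} = \left(-1 + \left(4 - \frac{10}{3}\right)\right)^{2} = \left(-1 + \frac{2}{3}\right)^{2} = \left(- \frac{1}{3}\right)^{2} = \frac{1}{9} \approx 0.11111$)
$y \left(44 + 0 \left(6 + R{\left(4 \right)}\right)\right) = \frac{44 + 0 \left(6 + \left(5 + 4\right)\right)}{9} = \frac{44 + 0 \left(6 + 9\right)}{9} = \frac{44 + 0 \cdot 15}{9} = \frac{44 + 0}{9} = \frac{1}{9} \cdot 44 = \frac{44}{9}$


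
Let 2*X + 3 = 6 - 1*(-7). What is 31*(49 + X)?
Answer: 1674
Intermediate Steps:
X = 5 (X = -3/2 + (6 - 1*(-7))/2 = -3/2 + (6 + 7)/2 = -3/2 + (½)*13 = -3/2 + 13/2 = 5)
31*(49 + X) = 31*(49 + 5) = 31*54 = 1674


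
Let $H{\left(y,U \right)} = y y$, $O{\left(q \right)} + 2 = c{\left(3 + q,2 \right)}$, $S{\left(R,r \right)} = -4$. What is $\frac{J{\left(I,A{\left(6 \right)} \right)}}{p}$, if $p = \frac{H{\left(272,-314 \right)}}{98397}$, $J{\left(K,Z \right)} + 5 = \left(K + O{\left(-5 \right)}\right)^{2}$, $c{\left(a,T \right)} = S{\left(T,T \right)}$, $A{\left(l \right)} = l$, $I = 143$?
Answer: $\frac{461580327}{18496} \approx 24956.0$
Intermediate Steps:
$c{\left(a,T \right)} = -4$
$O{\left(q \right)} = -6$ ($O{\left(q \right)} = -2 - 4 = -6$)
$H{\left(y,U \right)} = y^{2}$
$J{\left(K,Z \right)} = -5 + \left(-6 + K\right)^{2}$ ($J{\left(K,Z \right)} = -5 + \left(K - 6\right)^{2} = -5 + \left(-6 + K\right)^{2}$)
$p = \frac{73984}{98397}$ ($p = \frac{272^{2}}{98397} = 73984 \cdot \frac{1}{98397} = \frac{73984}{98397} \approx 0.75189$)
$\frac{J{\left(I,A{\left(6 \right)} \right)}}{p} = \frac{-5 + \left(-6 + 143\right)^{2}}{\frac{73984}{98397}} = \left(-5 + 137^{2}\right) \frac{98397}{73984} = \left(-5 + 18769\right) \frac{98397}{73984} = 18764 \cdot \frac{98397}{73984} = \frac{461580327}{18496}$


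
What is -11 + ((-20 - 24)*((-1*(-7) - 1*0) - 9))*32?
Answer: 2805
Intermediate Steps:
-11 + ((-20 - 24)*((-1*(-7) - 1*0) - 9))*32 = -11 - 44*((7 + 0) - 9)*32 = -11 - 44*(7 - 9)*32 = -11 - 44*(-2)*32 = -11 + 88*32 = -11 + 2816 = 2805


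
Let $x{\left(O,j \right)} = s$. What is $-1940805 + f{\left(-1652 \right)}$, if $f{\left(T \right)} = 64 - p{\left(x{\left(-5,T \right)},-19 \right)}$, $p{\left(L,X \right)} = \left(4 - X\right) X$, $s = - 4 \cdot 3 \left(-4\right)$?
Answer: $-1940304$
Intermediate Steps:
$s = 48$ ($s = \left(-4\right) \left(-12\right) = 48$)
$x{\left(O,j \right)} = 48$
$p{\left(L,X \right)} = X \left(4 - X\right)$
$f{\left(T \right)} = 501$ ($f{\left(T \right)} = 64 - - 19 \left(4 - -19\right) = 64 - - 19 \left(4 + 19\right) = 64 - \left(-19\right) 23 = 64 - -437 = 64 + 437 = 501$)
$-1940805 + f{\left(-1652 \right)} = -1940805 + 501 = -1940304$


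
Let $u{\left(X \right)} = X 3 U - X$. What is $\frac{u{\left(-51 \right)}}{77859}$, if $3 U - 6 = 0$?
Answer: $- \frac{85}{25953} \approx -0.0032752$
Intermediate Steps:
$U = 2$ ($U = 2 + \frac{1}{3} \cdot 0 = 2 + 0 = 2$)
$u{\left(X \right)} = 5 X$ ($u{\left(X \right)} = X 3 \cdot 2 - X = 3 X 2 - X = 6 X - X = 5 X$)
$\frac{u{\left(-51 \right)}}{77859} = \frac{5 \left(-51\right)}{77859} = \left(-255\right) \frac{1}{77859} = - \frac{85}{25953}$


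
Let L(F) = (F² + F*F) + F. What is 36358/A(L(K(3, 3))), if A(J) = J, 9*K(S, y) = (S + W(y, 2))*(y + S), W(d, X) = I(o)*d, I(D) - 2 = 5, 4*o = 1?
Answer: 18179/264 ≈ 68.860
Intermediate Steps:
o = ¼ (o = (¼)*1 = ¼ ≈ 0.25000)
I(D) = 7 (I(D) = 2 + 5 = 7)
W(d, X) = 7*d
K(S, y) = (S + y)*(S + 7*y)/9 (K(S, y) = ((S + 7*y)*(y + S))/9 = ((S + 7*y)*(S + y))/9 = ((S + y)*(S + 7*y))/9 = (S + y)*(S + 7*y)/9)
L(F) = F + 2*F² (L(F) = (F² + F²) + F = 2*F² + F = F + 2*F²)
36358/A(L(K(3, 3))) = 36358/((((⅑)*3² + (7/9)*3² + (8/9)*3*3)*(1 + 2*((⅑)*3² + (7/9)*3² + (8/9)*3*3)))) = 36358/((((⅑)*9 + (7/9)*9 + 8)*(1 + 2*((⅑)*9 + (7/9)*9 + 8)))) = 36358/(((1 + 7 + 8)*(1 + 2*(1 + 7 + 8)))) = 36358/((16*(1 + 2*16))) = 36358/((16*(1 + 32))) = 36358/((16*33)) = 36358/528 = 36358*(1/528) = 18179/264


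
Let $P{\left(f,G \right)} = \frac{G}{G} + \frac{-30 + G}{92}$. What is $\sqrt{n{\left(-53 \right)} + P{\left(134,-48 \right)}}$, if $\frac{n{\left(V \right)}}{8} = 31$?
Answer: $\frac{\sqrt{525090}}{46} \approx 15.753$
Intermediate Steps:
$P{\left(f,G \right)} = \frac{31}{46} + \frac{G}{92}$ ($P{\left(f,G \right)} = 1 + \left(-30 + G\right) \frac{1}{92} = 1 + \left(- \frac{15}{46} + \frac{G}{92}\right) = \frac{31}{46} + \frac{G}{92}$)
$n{\left(V \right)} = 248$ ($n{\left(V \right)} = 8 \cdot 31 = 248$)
$\sqrt{n{\left(-53 \right)} + P{\left(134,-48 \right)}} = \sqrt{248 + \left(\frac{31}{46} + \frac{1}{92} \left(-48\right)\right)} = \sqrt{248 + \left(\frac{31}{46} - \frac{12}{23}\right)} = \sqrt{248 + \frac{7}{46}} = \sqrt{\frac{11415}{46}} = \frac{\sqrt{525090}}{46}$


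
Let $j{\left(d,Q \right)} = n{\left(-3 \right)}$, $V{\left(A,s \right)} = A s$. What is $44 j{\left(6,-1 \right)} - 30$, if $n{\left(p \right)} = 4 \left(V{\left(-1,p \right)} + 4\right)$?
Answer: $1202$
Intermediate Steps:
$n{\left(p \right)} = 16 - 4 p$ ($n{\left(p \right)} = 4 \left(- p + 4\right) = 4 \left(4 - p\right) = 16 - 4 p$)
$j{\left(d,Q \right)} = 28$ ($j{\left(d,Q \right)} = 16 - -12 = 16 + 12 = 28$)
$44 j{\left(6,-1 \right)} - 30 = 44 \cdot 28 - 30 = 1232 - 30 = 1202$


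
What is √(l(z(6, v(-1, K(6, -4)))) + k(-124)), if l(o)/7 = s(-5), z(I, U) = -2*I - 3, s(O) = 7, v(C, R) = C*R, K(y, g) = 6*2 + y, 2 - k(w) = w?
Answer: 5*√7 ≈ 13.229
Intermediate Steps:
k(w) = 2 - w
K(y, g) = 12 + y
z(I, U) = -3 - 2*I
l(o) = 49 (l(o) = 7*7 = 49)
√(l(z(6, v(-1, K(6, -4)))) + k(-124)) = √(49 + (2 - 1*(-124))) = √(49 + (2 + 124)) = √(49 + 126) = √175 = 5*√7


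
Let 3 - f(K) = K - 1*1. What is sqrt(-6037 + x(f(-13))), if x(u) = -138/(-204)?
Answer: I*sqrt(6977990)/34 ≈ 77.694*I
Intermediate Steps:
f(K) = 4 - K (f(K) = 3 - (K - 1*1) = 3 - (K - 1) = 3 - (-1 + K) = 3 + (1 - K) = 4 - K)
x(u) = 23/34 (x(u) = -138*(-1/204) = 23/34)
sqrt(-6037 + x(f(-13))) = sqrt(-6037 + 23/34) = sqrt(-205235/34) = I*sqrt(6977990)/34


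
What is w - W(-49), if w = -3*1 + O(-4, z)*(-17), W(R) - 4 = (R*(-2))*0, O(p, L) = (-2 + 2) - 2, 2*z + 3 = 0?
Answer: 27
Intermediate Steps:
z = -3/2 (z = -3/2 + (½)*0 = -3/2 + 0 = -3/2 ≈ -1.5000)
O(p, L) = -2 (O(p, L) = 0 - 2 = -2)
W(R) = 4 (W(R) = 4 + (R*(-2))*0 = 4 - 2*R*0 = 4 + 0 = 4)
w = 31 (w = -3*1 - 2*(-17) = -3 + 34 = 31)
w - W(-49) = 31 - 1*4 = 31 - 4 = 27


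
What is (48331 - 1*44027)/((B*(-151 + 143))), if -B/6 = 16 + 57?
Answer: 269/219 ≈ 1.2283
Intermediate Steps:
B = -438 (B = -6*(16 + 57) = -6*73 = -438)
(48331 - 1*44027)/((B*(-151 + 143))) = (48331 - 1*44027)/((-438*(-151 + 143))) = (48331 - 44027)/((-438*(-8))) = 4304/3504 = 4304*(1/3504) = 269/219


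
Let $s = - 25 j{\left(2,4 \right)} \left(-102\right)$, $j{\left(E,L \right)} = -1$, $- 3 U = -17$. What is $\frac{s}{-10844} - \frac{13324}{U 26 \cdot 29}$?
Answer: $- \frac{100192617}{34749598} \approx -2.8833$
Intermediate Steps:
$U = \frac{17}{3}$ ($U = \left(- \frac{1}{3}\right) \left(-17\right) = \frac{17}{3} \approx 5.6667$)
$s = -2550$ ($s = \left(-25\right) \left(-1\right) \left(-102\right) = 25 \left(-102\right) = -2550$)
$\frac{s}{-10844} - \frac{13324}{U 26 \cdot 29} = - \frac{2550}{-10844} - \frac{13324}{\frac{17}{3} \cdot 26 \cdot 29} = \left(-2550\right) \left(- \frac{1}{10844}\right) - \frac{13324}{\frac{442}{3} \cdot 29} = \frac{1275}{5422} - \frac{13324}{\frac{12818}{3}} = \frac{1275}{5422} - \frac{19986}{6409} = - \frac{100192617}{34749598}$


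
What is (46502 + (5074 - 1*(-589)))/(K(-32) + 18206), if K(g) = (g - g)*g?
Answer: 52165/18206 ≈ 2.8653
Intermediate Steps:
K(g) = 0 (K(g) = 0*g = 0)
(46502 + (5074 - 1*(-589)))/(K(-32) + 18206) = (46502 + (5074 - 1*(-589)))/(0 + 18206) = (46502 + (5074 + 589))/18206 = (46502 + 5663)*(1/18206) = 52165*(1/18206) = 52165/18206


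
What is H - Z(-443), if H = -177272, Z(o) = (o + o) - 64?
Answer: -176322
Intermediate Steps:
Z(o) = -64 + 2*o (Z(o) = 2*o - 64 = -64 + 2*o)
H - Z(-443) = -177272 - (-64 + 2*(-443)) = -177272 - (-64 - 886) = -177272 - 1*(-950) = -177272 + 950 = -176322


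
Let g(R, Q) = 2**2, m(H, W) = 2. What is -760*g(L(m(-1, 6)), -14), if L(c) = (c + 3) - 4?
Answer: -3040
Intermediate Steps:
L(c) = -1 + c (L(c) = (3 + c) - 4 = -1 + c)
g(R, Q) = 4
-760*g(L(m(-1, 6)), -14) = -760*4 = -3040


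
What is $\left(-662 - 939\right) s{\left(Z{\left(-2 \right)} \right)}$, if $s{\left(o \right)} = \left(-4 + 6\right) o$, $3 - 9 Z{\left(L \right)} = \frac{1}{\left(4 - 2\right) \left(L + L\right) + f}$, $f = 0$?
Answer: $- \frac{40025}{36} \approx -1111.8$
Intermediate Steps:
$Z{\left(L \right)} = \frac{1}{3} - \frac{1}{36 L}$ ($Z{\left(L \right)} = \frac{1}{3} - \frac{1}{9 \left(\left(4 - 2\right) \left(L + L\right) + 0\right)} = \frac{1}{3} - \frac{1}{9 \left(2 \cdot 2 L + 0\right)} = \frac{1}{3} - \frac{1}{9 \left(4 L + 0\right)} = \frac{1}{3} - \frac{1}{9 \cdot 4 L} = \frac{1}{3} - \frac{\frac{1}{4} \frac{1}{L}}{9} = \frac{1}{3} - \frac{1}{36 L}$)
$s{\left(o \right)} = 2 o$
$\left(-662 - 939\right) s{\left(Z{\left(-2 \right)} \right)} = \left(-662 - 939\right) 2 \frac{-1 + 12 \left(-2\right)}{36 \left(-2\right)} = - 1601 \cdot 2 \cdot \frac{1}{36} \left(- \frac{1}{2}\right) \left(-1 - 24\right) = - 1601 \cdot 2 \cdot \frac{1}{36} \left(- \frac{1}{2}\right) \left(-25\right) = - 1601 \cdot 2 \cdot \frac{25}{72} = \left(-1601\right) \frac{25}{36} = - \frac{40025}{36}$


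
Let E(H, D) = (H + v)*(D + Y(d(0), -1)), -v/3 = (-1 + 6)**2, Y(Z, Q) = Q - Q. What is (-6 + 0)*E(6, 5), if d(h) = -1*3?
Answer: 2070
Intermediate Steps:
d(h) = -3
Y(Z, Q) = 0
v = -75 (v = -3*(-1 + 6)**2 = -3*5**2 = -3*25 = -75)
E(H, D) = D*(-75 + H) (E(H, D) = (H - 75)*(D + 0) = (-75 + H)*D = D*(-75 + H))
(-6 + 0)*E(6, 5) = (-6 + 0)*(5*(-75 + 6)) = -30*(-69) = -6*(-345) = 2070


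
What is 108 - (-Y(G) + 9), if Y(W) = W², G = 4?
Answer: 115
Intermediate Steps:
108 - (-Y(G) + 9) = 108 - (-1*4² + 9) = 108 - (-1*16 + 9) = 108 - (-16 + 9) = 108 - 1*(-7) = 108 + 7 = 115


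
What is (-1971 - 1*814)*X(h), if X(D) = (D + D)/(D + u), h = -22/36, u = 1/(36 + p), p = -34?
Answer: -30635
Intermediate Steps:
u = ½ (u = 1/(36 - 34) = 1/2 = ½ ≈ 0.50000)
h = -11/18 (h = -22*1/36 = -11/18 ≈ -0.61111)
X(D) = 2*D/(½ + D) (X(D) = (D + D)/(D + ½) = (2*D)/(½ + D) = 2*D/(½ + D))
(-1971 - 1*814)*X(h) = (-1971 - 1*814)*(4*(-11/18)/(1 + 2*(-11/18))) = (-1971 - 814)*(4*(-11/18)/(1 - 11/9)) = -11140*(-11)/(18*(-2/9)) = -11140*(-11)*(-9)/(18*2) = -2785*11 = -30635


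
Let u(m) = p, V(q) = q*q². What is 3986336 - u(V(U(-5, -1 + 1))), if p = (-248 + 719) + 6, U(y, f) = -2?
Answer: 3985859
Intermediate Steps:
p = 477 (p = 471 + 6 = 477)
V(q) = q³
u(m) = 477
3986336 - u(V(U(-5, -1 + 1))) = 3986336 - 1*477 = 3986336 - 477 = 3985859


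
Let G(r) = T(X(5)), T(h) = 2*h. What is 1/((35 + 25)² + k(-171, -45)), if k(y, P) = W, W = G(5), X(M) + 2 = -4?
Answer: 1/3588 ≈ 0.00027871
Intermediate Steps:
X(M) = -6 (X(M) = -2 - 4 = -6)
G(r) = -12 (G(r) = 2*(-6) = -12)
W = -12
k(y, P) = -12
1/((35 + 25)² + k(-171, -45)) = 1/((35 + 25)² - 12) = 1/(60² - 12) = 1/(3600 - 12) = 1/3588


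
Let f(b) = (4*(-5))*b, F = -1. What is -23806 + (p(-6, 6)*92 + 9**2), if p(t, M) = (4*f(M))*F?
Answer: 20435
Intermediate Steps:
f(b) = -20*b
p(t, M) = 80*M (p(t, M) = (4*(-20*M))*(-1) = -80*M*(-1) = 80*M)
-23806 + (p(-6, 6)*92 + 9**2) = -23806 + ((80*6)*92 + 9**2) = -23806 + (480*92 + 81) = -23806 + (44160 + 81) = -23806 + 44241 = 20435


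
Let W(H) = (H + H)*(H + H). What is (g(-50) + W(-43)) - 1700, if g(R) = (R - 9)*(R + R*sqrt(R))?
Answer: 8646 + 14750*I*sqrt(2) ≈ 8646.0 + 20860.0*I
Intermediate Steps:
W(H) = 4*H**2 (W(H) = (2*H)*(2*H) = 4*H**2)
g(R) = (-9 + R)*(R + R**(3/2))
(g(-50) + W(-43)) - 1700 = (((-50)**2 + (-50)**(5/2) - 9*(-50) - (-2250)*I*sqrt(2)) + 4*(-43)**2) - 1700 = ((2500 + 12500*I*sqrt(2) + 450 - (-2250)*I*sqrt(2)) + 4*1849) - 1700 = ((2500 + 12500*I*sqrt(2) + 450 + 2250*I*sqrt(2)) + 7396) - 1700 = ((2950 + 14750*I*sqrt(2)) + 7396) - 1700 = (10346 + 14750*I*sqrt(2)) - 1700 = 8646 + 14750*I*sqrt(2)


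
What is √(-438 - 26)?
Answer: 4*I*√29 ≈ 21.541*I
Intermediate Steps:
√(-438 - 26) = √(-464) = 4*I*√29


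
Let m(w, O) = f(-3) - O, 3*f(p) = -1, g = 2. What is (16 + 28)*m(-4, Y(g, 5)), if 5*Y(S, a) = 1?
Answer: -352/15 ≈ -23.467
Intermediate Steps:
f(p) = -1/3 (f(p) = (1/3)*(-1) = -1/3)
Y(S, a) = 1/5 (Y(S, a) = (1/5)*1 = 1/5)
m(w, O) = -1/3 - O
(16 + 28)*m(-4, Y(g, 5)) = (16 + 28)*(-1/3 - 1*1/5) = 44*(-1/3 - 1/5) = 44*(-8/15) = -352/15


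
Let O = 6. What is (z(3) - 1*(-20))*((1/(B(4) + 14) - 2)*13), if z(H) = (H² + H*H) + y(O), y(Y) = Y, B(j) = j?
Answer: -10010/9 ≈ -1112.2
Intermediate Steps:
z(H) = 6 + 2*H² (z(H) = (H² + H*H) + 6 = (H² + H²) + 6 = 2*H² + 6 = 6 + 2*H²)
(z(3) - 1*(-20))*((1/(B(4) + 14) - 2)*13) = ((6 + 2*3²) - 1*(-20))*((1/(4 + 14) - 2)*13) = ((6 + 2*9) + 20)*((1/18 - 2)*13) = ((6 + 18) + 20)*((1/18 - 2)*13) = (24 + 20)*(-35/18*13) = 44*(-455/18) = -10010/9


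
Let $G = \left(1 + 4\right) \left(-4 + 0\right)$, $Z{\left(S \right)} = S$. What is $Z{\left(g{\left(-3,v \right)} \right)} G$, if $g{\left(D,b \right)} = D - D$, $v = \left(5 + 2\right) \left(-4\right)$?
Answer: $0$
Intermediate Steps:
$v = -28$ ($v = 7 \left(-4\right) = -28$)
$g{\left(D,b \right)} = 0$
$G = -20$ ($G = 5 \left(-4\right) = -20$)
$Z{\left(g{\left(-3,v \right)} \right)} G = 0 \left(-20\right) = 0$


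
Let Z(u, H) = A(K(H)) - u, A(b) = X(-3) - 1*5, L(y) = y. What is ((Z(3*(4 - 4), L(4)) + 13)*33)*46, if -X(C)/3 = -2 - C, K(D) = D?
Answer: 7590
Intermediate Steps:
X(C) = 6 + 3*C (X(C) = -3*(-2 - C) = 6 + 3*C)
A(b) = -8 (A(b) = (6 + 3*(-3)) - 1*5 = (6 - 9) - 5 = -3 - 5 = -8)
Z(u, H) = -8 - u
((Z(3*(4 - 4), L(4)) + 13)*33)*46 = (((-8 - 3*(4 - 4)) + 13)*33)*46 = (((-8 - 3*0) + 13)*33)*46 = (((-8 - 1*0) + 13)*33)*46 = (((-8 + 0) + 13)*33)*46 = ((-8 + 13)*33)*46 = (5*33)*46 = 165*46 = 7590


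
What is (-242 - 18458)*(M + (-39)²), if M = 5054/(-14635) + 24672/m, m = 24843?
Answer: -689701626881740/24238487 ≈ -2.8455e+7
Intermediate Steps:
M = 78506066/121192435 (M = 5054/(-14635) + 24672/24843 = 5054*(-1/14635) + 24672*(1/24843) = -5054/14635 + 8224/8281 = 78506066/121192435 ≈ 0.64778)
(-242 - 18458)*(M + (-39)²) = (-242 - 18458)*(78506066/121192435 + (-39)²) = -18700*(78506066/121192435 + 1521) = -18700*184412199701/121192435 = -689701626881740/24238487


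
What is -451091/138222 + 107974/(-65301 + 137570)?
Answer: -17675513251/9989165718 ≈ -1.7695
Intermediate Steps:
-451091/138222 + 107974/(-65301 + 137570) = -451091*1/138222 + 107974/72269 = -451091/138222 + 107974*(1/72269) = -451091/138222 + 107974/72269 = -17675513251/9989165718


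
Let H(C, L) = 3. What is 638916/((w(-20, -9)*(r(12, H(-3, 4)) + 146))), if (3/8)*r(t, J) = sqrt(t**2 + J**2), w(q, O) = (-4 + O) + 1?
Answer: -3886739/10114 + 106486*sqrt(17)/5057 ≈ -297.47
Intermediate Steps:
w(q, O) = -3 + O
r(t, J) = 8*sqrt(J**2 + t**2)/3 (r(t, J) = 8*sqrt(t**2 + J**2)/3 = 8*sqrt(J**2 + t**2)/3)
638916/((w(-20, -9)*(r(12, H(-3, 4)) + 146))) = 638916/(((-3 - 9)*(8*sqrt(3**2 + 12**2)/3 + 146))) = 638916/((-12*(8*sqrt(9 + 144)/3 + 146))) = 638916/((-12*(8*sqrt(153)/3 + 146))) = 638916/((-12*(8*(3*sqrt(17))/3 + 146))) = 638916/((-12*(8*sqrt(17) + 146))) = 638916/((-12*(146 + 8*sqrt(17)))) = 638916/(-1752 - 96*sqrt(17))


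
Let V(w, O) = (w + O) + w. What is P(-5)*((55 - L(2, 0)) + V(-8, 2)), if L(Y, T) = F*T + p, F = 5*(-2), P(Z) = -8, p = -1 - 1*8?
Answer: -400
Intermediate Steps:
p = -9 (p = -1 - 8 = -9)
F = -10
V(w, O) = O + 2*w (V(w, O) = (O + w) + w = O + 2*w)
L(Y, T) = -9 - 10*T (L(Y, T) = -10*T - 9 = -9 - 10*T)
P(-5)*((55 - L(2, 0)) + V(-8, 2)) = -8*((55 - (-9 - 10*0)) + (2 + 2*(-8))) = -8*((55 - (-9 + 0)) + (2 - 16)) = -8*((55 - 1*(-9)) - 14) = -8*((55 + 9) - 14) = -8*(64 - 14) = -8*50 = -400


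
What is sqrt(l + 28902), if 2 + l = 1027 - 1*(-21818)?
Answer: sqrt(51745) ≈ 227.48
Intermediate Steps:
l = 22843 (l = -2 + (1027 - 1*(-21818)) = -2 + (1027 + 21818) = -2 + 22845 = 22843)
sqrt(l + 28902) = sqrt(22843 + 28902) = sqrt(51745)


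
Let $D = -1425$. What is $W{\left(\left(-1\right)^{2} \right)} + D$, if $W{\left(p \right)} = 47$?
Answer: $-1378$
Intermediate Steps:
$W{\left(\left(-1\right)^{2} \right)} + D = 47 - 1425 = -1378$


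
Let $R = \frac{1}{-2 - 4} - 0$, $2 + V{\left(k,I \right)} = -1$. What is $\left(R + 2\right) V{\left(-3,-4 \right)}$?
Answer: $- \frac{11}{2} \approx -5.5$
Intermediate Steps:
$V{\left(k,I \right)} = -3$ ($V{\left(k,I \right)} = -2 - 1 = -3$)
$R = - \frac{1}{6}$ ($R = \frac{1}{-6} + 0 = - \frac{1}{6} + 0 = - \frac{1}{6} \approx -0.16667$)
$\left(R + 2\right) V{\left(-3,-4 \right)} = \left(- \frac{1}{6} + 2\right) \left(-3\right) = \frac{11}{6} \left(-3\right) = - \frac{11}{2}$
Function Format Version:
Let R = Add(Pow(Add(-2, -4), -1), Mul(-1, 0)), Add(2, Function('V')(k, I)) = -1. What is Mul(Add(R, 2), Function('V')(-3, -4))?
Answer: Rational(-11, 2) ≈ -5.5000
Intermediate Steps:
Function('V')(k, I) = -3 (Function('V')(k, I) = Add(-2, -1) = -3)
R = Rational(-1, 6) (R = Add(Pow(-6, -1), 0) = Add(Rational(-1, 6), 0) = Rational(-1, 6) ≈ -0.16667)
Mul(Add(R, 2), Function('V')(-3, -4)) = Mul(Add(Rational(-1, 6), 2), -3) = Mul(Rational(11, 6), -3) = Rational(-11, 2)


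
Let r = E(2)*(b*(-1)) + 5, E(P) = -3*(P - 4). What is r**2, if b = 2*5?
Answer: 3025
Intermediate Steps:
b = 10
E(P) = 12 - 3*P (E(P) = -3*(-4 + P) = 12 - 3*P)
r = -55 (r = (12 - 3*2)*(10*(-1)) + 5 = (12 - 6)*(-10) + 5 = 6*(-10) + 5 = -60 + 5 = -55)
r**2 = (-55)**2 = 3025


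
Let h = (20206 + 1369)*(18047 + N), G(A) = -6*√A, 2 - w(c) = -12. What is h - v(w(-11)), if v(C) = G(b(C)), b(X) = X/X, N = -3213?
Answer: 320043556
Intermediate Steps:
w(c) = 14 (w(c) = 2 - 1*(-12) = 2 + 12 = 14)
b(X) = 1
v(C) = -6 (v(C) = -6*√1 = -6*1 = -6)
h = 320043550 (h = (20206 + 1369)*(18047 - 3213) = 21575*14834 = 320043550)
h - v(w(-11)) = 320043550 - 1*(-6) = 320043550 + 6 = 320043556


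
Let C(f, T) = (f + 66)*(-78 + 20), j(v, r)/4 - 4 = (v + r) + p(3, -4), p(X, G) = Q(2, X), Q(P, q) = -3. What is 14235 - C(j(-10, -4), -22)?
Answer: 15047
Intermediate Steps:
p(X, G) = -3
j(v, r) = 4 + 4*r + 4*v (j(v, r) = 16 + 4*((v + r) - 3) = 16 + 4*((r + v) - 3) = 16 + 4*(-3 + r + v) = 16 + (-12 + 4*r + 4*v) = 4 + 4*r + 4*v)
C(f, T) = -3828 - 58*f (C(f, T) = (66 + f)*(-58) = -3828 - 58*f)
14235 - C(j(-10, -4), -22) = 14235 - (-3828 - 58*(4 + 4*(-4) + 4*(-10))) = 14235 - (-3828 - 58*(4 - 16 - 40)) = 14235 - (-3828 - 58*(-52)) = 14235 - (-3828 + 3016) = 14235 - 1*(-812) = 14235 + 812 = 15047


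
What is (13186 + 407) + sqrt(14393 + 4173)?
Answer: 13593 + sqrt(18566) ≈ 13729.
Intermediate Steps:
(13186 + 407) + sqrt(14393 + 4173) = 13593 + sqrt(18566)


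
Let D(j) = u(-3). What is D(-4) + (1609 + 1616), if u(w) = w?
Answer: 3222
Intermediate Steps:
D(j) = -3
D(-4) + (1609 + 1616) = -3 + (1609 + 1616) = -3 + 3225 = 3222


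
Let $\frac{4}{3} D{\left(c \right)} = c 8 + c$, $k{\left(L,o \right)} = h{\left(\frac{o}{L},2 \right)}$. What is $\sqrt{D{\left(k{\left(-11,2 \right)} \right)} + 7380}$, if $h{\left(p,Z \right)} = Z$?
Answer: $\frac{3 \sqrt{3286}}{2} \approx 85.985$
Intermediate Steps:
$k{\left(L,o \right)} = 2$
$D{\left(c \right)} = \frac{27 c}{4}$ ($D{\left(c \right)} = \frac{3 \left(c 8 + c\right)}{4} = \frac{3 \left(8 c + c\right)}{4} = \frac{3 \cdot 9 c}{4} = \frac{27 c}{4}$)
$\sqrt{D{\left(k{\left(-11,2 \right)} \right)} + 7380} = \sqrt{\frac{27}{4} \cdot 2 + 7380} = \sqrt{\frac{27}{2} + 7380} = \sqrt{\frac{14787}{2}} = \frac{3 \sqrt{3286}}{2}$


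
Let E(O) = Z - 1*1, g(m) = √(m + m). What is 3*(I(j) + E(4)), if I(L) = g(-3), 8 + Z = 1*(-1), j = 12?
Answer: -30 + 3*I*√6 ≈ -30.0 + 7.3485*I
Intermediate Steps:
Z = -9 (Z = -8 + 1*(-1) = -8 - 1 = -9)
g(m) = √2*√m (g(m) = √(2*m) = √2*√m)
I(L) = I*√6 (I(L) = √2*√(-3) = √2*(I*√3) = I*√6)
E(O) = -10 (E(O) = -9 - 1*1 = -9 - 1 = -10)
3*(I(j) + E(4)) = 3*(I*√6 - 10) = 3*(-10 + I*√6) = -30 + 3*I*√6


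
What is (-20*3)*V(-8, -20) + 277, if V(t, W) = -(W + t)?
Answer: -1403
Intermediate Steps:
V(t, W) = -W - t
(-20*3)*V(-8, -20) + 277 = (-20*3)*(-1*(-20) - 1*(-8)) + 277 = -60*(20 + 8) + 277 = -60*28 + 277 = -1680 + 277 = -1403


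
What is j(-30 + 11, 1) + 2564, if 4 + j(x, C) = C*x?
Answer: 2541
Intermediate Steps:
j(x, C) = -4 + C*x
j(-30 + 11, 1) + 2564 = (-4 + 1*(-30 + 11)) + 2564 = (-4 + 1*(-19)) + 2564 = (-4 - 19) + 2564 = -23 + 2564 = 2541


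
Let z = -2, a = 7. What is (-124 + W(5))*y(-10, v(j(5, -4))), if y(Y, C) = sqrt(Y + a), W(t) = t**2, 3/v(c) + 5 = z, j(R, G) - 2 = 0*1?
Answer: -99*I*sqrt(3) ≈ -171.47*I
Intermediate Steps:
j(R, G) = 2 (j(R, G) = 2 + 0*1 = 2 + 0 = 2)
v(c) = -3/7 (v(c) = 3/(-5 - 2) = 3/(-7) = 3*(-1/7) = -3/7)
y(Y, C) = sqrt(7 + Y) (y(Y, C) = sqrt(Y + 7) = sqrt(7 + Y))
(-124 + W(5))*y(-10, v(j(5, -4))) = (-124 + 5**2)*sqrt(7 - 10) = (-124 + 25)*sqrt(-3) = -99*I*sqrt(3)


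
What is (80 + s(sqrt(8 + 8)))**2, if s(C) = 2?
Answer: 6724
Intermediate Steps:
(80 + s(sqrt(8 + 8)))**2 = (80 + 2)**2 = 82**2 = 6724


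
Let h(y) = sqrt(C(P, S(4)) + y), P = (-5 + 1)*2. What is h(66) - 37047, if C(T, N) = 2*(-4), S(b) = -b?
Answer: -37047 + sqrt(58) ≈ -37039.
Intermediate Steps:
P = -8 (P = -4*2 = -8)
C(T, N) = -8
h(y) = sqrt(-8 + y)
h(66) - 37047 = sqrt(-8 + 66) - 37047 = sqrt(58) - 37047 = -37047 + sqrt(58)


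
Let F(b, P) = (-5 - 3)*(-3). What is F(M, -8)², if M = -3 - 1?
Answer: 576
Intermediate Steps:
M = -4
F(b, P) = 24 (F(b, P) = -8*(-3) = 24)
F(M, -8)² = 24² = 576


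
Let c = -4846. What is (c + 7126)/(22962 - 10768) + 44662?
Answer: 272305354/6097 ≈ 44662.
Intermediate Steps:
(c + 7126)/(22962 - 10768) + 44662 = (-4846 + 7126)/(22962 - 10768) + 44662 = 2280/12194 + 44662 = 2280*(1/12194) + 44662 = 1140/6097 + 44662 = 272305354/6097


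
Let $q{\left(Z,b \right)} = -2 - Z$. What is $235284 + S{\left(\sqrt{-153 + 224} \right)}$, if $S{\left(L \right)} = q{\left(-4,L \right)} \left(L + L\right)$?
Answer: $235284 + 4 \sqrt{71} \approx 2.3532 \cdot 10^{5}$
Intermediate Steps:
$S{\left(L \right)} = 4 L$ ($S{\left(L \right)} = \left(-2 - -4\right) \left(L + L\right) = \left(-2 + 4\right) 2 L = 2 \cdot 2 L = 4 L$)
$235284 + S{\left(\sqrt{-153 + 224} \right)} = 235284 + 4 \sqrt{-153 + 224} = 235284 + 4 \sqrt{71}$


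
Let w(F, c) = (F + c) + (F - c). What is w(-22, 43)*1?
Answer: -44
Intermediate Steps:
w(F, c) = 2*F
w(-22, 43)*1 = (2*(-22))*1 = -44*1 = -44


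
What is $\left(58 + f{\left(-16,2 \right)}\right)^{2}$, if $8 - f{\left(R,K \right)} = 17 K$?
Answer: $1024$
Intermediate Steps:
$f{\left(R,K \right)} = 8 - 17 K$
$\left(58 + f{\left(-16,2 \right)}\right)^{2} = \left(58 + \left(8 - 34\right)\right)^{2} = \left(58 - 26\right)^{2} = 32^{2} = 1024$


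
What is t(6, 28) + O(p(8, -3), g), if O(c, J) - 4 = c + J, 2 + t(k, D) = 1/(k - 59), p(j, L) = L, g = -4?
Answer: -266/53 ≈ -5.0189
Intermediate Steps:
t(k, D) = -2 + 1/(-59 + k) (t(k, D) = -2 + 1/(k - 59) = -2 + 1/(-59 + k))
O(c, J) = 4 + J + c (O(c, J) = 4 + (c + J) = 4 + (J + c) = 4 + J + c)
t(6, 28) + O(p(8, -3), g) = (119 - 2*6)/(-59 + 6) + (4 - 4 - 3) = (119 - 12)/(-53) - 3 = -1/53*107 - 3 = -107/53 - 3 = -266/53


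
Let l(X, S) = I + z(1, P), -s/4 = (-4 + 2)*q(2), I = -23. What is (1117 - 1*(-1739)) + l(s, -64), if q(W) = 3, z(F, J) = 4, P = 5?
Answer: 2837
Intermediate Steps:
s = 24 (s = -4*(-4 + 2)*3 = -(-8)*3 = -4*(-6) = 24)
l(X, S) = -19 (l(X, S) = -23 + 4 = -19)
(1117 - 1*(-1739)) + l(s, -64) = (1117 - 1*(-1739)) - 19 = (1117 + 1739) - 19 = 2856 - 19 = 2837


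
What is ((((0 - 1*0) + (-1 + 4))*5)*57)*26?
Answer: 22230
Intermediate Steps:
((((0 - 1*0) + (-1 + 4))*5)*57)*26 = ((((0 + 0) + 3)*5)*57)*26 = (((0 + 3)*5)*57)*26 = ((3*5)*57)*26 = (15*57)*26 = 855*26 = 22230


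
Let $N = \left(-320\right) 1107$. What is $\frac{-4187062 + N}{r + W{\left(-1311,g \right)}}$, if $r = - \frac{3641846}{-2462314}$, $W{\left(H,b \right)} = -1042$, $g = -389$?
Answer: $\frac{5591055746414}{1281044671} \approx 4364.5$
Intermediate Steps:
$N = -354240$
$r = \frac{1820923}{1231157}$ ($r = \left(-3641846\right) \left(- \frac{1}{2462314}\right) = \frac{1820923}{1231157} \approx 1.479$)
$\frac{-4187062 + N}{r + W{\left(-1311,g \right)}} = \frac{-4187062 - 354240}{\frac{1820923}{1231157} - 1042} = - \frac{4541302}{- \frac{1281044671}{1231157}} = \left(-4541302\right) \left(- \frac{1231157}{1281044671}\right) = \frac{5591055746414}{1281044671}$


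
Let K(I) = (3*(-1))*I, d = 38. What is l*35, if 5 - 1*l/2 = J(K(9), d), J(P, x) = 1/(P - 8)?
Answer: 352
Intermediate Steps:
K(I) = -3*I
J(P, x) = 1/(-8 + P)
l = 352/35 (l = 10 - 2/(-8 - 3*9) = 10 - 2/(-8 - 27) = 10 - 2/(-35) = 10 - 2*(-1/35) = 10 + 2/35 = 352/35 ≈ 10.057)
l*35 = (352/35)*35 = 352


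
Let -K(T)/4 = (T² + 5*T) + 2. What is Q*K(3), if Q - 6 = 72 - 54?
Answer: -2496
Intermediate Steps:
K(T) = -8 - 20*T - 4*T² (K(T) = -4*((T² + 5*T) + 2) = -4*(2 + T² + 5*T) = -8 - 20*T - 4*T²)
Q = 24 (Q = 6 + (72 - 54) = 6 + 18 = 24)
Q*K(3) = 24*(-8 - 20*3 - 4*3²) = 24*(-8 - 60 - 4*9) = 24*(-8 - 60 - 36) = 24*(-104) = -2496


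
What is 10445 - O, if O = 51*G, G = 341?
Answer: -6946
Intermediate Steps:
O = 17391 (O = 51*341 = 17391)
10445 - O = 10445 - 1*17391 = 10445 - 17391 = -6946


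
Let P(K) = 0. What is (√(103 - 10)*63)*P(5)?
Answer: 0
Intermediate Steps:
(√(103 - 10)*63)*P(5) = (√(103 - 10)*63)*0 = (√93*63)*0 = (63*√93)*0 = 0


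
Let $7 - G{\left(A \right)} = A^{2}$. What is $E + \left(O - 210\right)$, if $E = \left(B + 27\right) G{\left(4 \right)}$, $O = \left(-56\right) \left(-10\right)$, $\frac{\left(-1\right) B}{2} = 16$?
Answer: $395$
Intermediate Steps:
$G{\left(A \right)} = 7 - A^{2}$
$B = -32$ ($B = \left(-2\right) 16 = -32$)
$O = 560$
$E = 45$ ($E = \left(-32 + 27\right) \left(7 - 4^{2}\right) = - 5 \left(7 - 16\right) = \left(-5\right) \left(-9\right) = 45$)
$E + \left(O - 210\right) = 45 + \left(560 - 210\right) = 45 + 350 = 395$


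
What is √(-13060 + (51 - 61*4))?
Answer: I*√13253 ≈ 115.12*I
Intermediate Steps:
√(-13060 + (51 - 61*4)) = √(-13060 + (51 - 244)) = √(-13060 - 193) = √(-13253) = I*√13253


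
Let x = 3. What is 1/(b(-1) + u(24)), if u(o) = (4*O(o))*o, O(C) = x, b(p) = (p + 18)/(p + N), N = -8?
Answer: 9/2575 ≈ 0.0034951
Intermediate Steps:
b(p) = (18 + p)/(-8 + p) (b(p) = (p + 18)/(p - 8) = (18 + p)/(-8 + p))
O(C) = 3
u(o) = 12*o (u(o) = (4*3)*o = 12*o)
1/(b(-1) + u(24)) = 1/((18 - 1)/(-8 - 1) + 12*24) = 1/(17/(-9) + 288) = 1/(-⅑*17 + 288) = 1/(-17/9 + 288) = 1/(2575/9) = 9/2575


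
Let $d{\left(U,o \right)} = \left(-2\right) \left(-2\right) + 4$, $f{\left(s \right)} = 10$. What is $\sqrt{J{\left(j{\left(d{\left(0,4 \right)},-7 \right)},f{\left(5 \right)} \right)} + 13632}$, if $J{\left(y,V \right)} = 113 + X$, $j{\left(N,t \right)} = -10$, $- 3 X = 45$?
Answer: $\sqrt{13730} \approx 117.18$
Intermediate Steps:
$X = -15$ ($X = \left(- \frac{1}{3}\right) 45 = -15$)
$d{\left(U,o \right)} = 8$ ($d{\left(U,o \right)} = 4 + 4 = 8$)
$J{\left(y,V \right)} = 98$ ($J{\left(y,V \right)} = 113 - 15 = 98$)
$\sqrt{J{\left(j{\left(d{\left(0,4 \right)},-7 \right)},f{\left(5 \right)} \right)} + 13632} = \sqrt{98 + 13632} = \sqrt{13730}$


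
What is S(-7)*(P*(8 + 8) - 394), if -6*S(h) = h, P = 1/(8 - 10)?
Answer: -469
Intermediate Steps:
P = -1/2 (P = 1/(-2) = -1/2 ≈ -0.50000)
S(h) = -h/6
S(-7)*(P*(8 + 8) - 394) = (-1/6*(-7))*(-(8 + 8)/2 - 394) = 7*(-1/2*16 - 394)/6 = 7*(-8 - 394)/6 = (7/6)*(-402) = -469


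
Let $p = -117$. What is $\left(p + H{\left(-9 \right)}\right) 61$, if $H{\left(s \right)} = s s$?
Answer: $-2196$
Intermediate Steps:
$H{\left(s \right)} = s^{2}$
$\left(p + H{\left(-9 \right)}\right) 61 = \left(-117 + \left(-9\right)^{2}\right) 61 = \left(-117 + 81\right) 61 = \left(-36\right) 61 = -2196$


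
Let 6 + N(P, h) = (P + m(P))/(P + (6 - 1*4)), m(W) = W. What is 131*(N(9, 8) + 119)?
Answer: 165191/11 ≈ 15017.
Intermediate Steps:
N(P, h) = -6 + 2*P/(2 + P) (N(P, h) = -6 + (P + P)/(P + (6 - 1*4)) = -6 + (2*P)/(P + (6 - 4)) = -6 + (2*P)/(P + 2) = -6 + (2*P)/(2 + P) = -6 + 2*P/(2 + P))
131*(N(9, 8) + 119) = 131*(4*(-3 - 1*9)/(2 + 9) + 119) = 131*(4*(-3 - 9)/11 + 119) = 131*(4*(1/11)*(-12) + 119) = 131*(-48/11 + 119) = 131*(1261/11) = 165191/11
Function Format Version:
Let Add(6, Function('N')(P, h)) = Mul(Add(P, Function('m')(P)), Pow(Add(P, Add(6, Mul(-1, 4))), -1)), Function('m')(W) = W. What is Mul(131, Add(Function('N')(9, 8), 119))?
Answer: Rational(165191, 11) ≈ 15017.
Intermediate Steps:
Function('N')(P, h) = Add(-6, Mul(2, P, Pow(Add(2, P), -1))) (Function('N')(P, h) = Add(-6, Mul(Add(P, P), Pow(Add(P, Add(6, Mul(-1, 4))), -1))) = Add(-6, Mul(Mul(2, P), Pow(Add(P, Add(6, -4)), -1))) = Add(-6, Mul(Mul(2, P), Pow(Add(P, 2), -1))) = Add(-6, Mul(Mul(2, P), Pow(Add(2, P), -1))) = Add(-6, Mul(2, P, Pow(Add(2, P), -1))))
Mul(131, Add(Function('N')(9, 8), 119)) = Mul(131, Add(Mul(4, Pow(Add(2, 9), -1), Add(-3, Mul(-1, 9))), 119)) = Mul(131, Add(Mul(4, Pow(11, -1), Add(-3, -9)), 119)) = Mul(131, Add(Mul(4, Rational(1, 11), -12), 119)) = Mul(131, Add(Rational(-48, 11), 119)) = Mul(131, Rational(1261, 11)) = Rational(165191, 11)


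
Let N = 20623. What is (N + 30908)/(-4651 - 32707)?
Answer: -51531/37358 ≈ -1.3794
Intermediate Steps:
(N + 30908)/(-4651 - 32707) = (20623 + 30908)/(-4651 - 32707) = 51531/(-37358) = 51531*(-1/37358) = -51531/37358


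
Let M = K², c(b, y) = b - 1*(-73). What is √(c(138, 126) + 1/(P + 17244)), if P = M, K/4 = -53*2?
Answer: √2047590490355/98510 ≈ 14.526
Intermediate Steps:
c(b, y) = 73 + b (c(b, y) = b + 73 = 73 + b)
K = -424 (K = 4*(-53*2) = 4*(-106) = -424)
M = 179776 (M = (-424)² = 179776)
P = 179776
√(c(138, 126) + 1/(P + 17244)) = √((73 + 138) + 1/(179776 + 17244)) = √(211 + 1/197020) = √(41571221/197020) = √2047590490355/98510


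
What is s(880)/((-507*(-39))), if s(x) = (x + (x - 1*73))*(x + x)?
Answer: 2969120/19773 ≈ 150.16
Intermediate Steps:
s(x) = 2*x*(-73 + 2*x) (s(x) = (x + (x - 73))*(2*x) = (x + (-73 + x))*(2*x) = (-73 + 2*x)*(2*x) = 2*x*(-73 + 2*x))
s(880)/((-507*(-39))) = (2*880*(-73 + 2*880))/((-507*(-39))) = (2*880*(-73 + 1760))/19773 = (2*880*1687)*(1/19773) = 2969120*(1/19773) = 2969120/19773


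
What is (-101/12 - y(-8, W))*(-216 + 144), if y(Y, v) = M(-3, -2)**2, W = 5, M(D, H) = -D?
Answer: 1254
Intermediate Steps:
y(Y, v) = 9 (y(Y, v) = (-1*(-3))**2 = 3**2 = 9)
(-101/12 - y(-8, W))*(-216 + 144) = (-101/12 - 1*9)*(-216 + 144) = (-101*1/12 - 9)*(-72) = (-101/12 - 9)*(-72) = -209/12*(-72) = 1254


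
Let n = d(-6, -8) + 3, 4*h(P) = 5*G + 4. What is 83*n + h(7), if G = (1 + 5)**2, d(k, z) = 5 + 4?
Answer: 1042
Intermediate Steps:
d(k, z) = 9
G = 36 (G = 6**2 = 36)
h(P) = 46 (h(P) = (5*36 + 4)/4 = (180 + 4)/4 = (1/4)*184 = 46)
n = 12 (n = 9 + 3 = 12)
83*n + h(7) = 83*12 + 46 = 996 + 46 = 1042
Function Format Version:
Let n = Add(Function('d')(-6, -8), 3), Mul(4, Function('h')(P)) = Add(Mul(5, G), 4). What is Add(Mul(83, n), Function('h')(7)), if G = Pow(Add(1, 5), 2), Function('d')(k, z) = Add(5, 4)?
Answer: 1042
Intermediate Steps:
Function('d')(k, z) = 9
G = 36 (G = Pow(6, 2) = 36)
Function('h')(P) = 46 (Function('h')(P) = Mul(Rational(1, 4), Add(Mul(5, 36), 4)) = Mul(Rational(1, 4), Add(180, 4)) = Mul(Rational(1, 4), 184) = 46)
n = 12 (n = Add(9, 3) = 12)
Add(Mul(83, n), Function('h')(7)) = Add(Mul(83, 12), 46) = Add(996, 46) = 1042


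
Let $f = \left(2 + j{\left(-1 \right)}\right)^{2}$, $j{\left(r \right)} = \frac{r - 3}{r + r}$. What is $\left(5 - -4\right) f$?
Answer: $144$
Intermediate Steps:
$j{\left(r \right)} = \frac{-3 + r}{2 r}$
$f = 16$ ($f = \left(2 + \frac{-3 - 1}{2 \left(-1\right)}\right)^{2} = \left(2 + \frac{1}{2} \left(-1\right) \left(-4\right)\right)^{2} = \left(2 + 2\right)^{2} = 4^{2} = 16$)
$\left(5 - -4\right) f = \left(5 - -4\right) 16 = \left(5 + 4\right) 16 = 9 \cdot 16 = 144$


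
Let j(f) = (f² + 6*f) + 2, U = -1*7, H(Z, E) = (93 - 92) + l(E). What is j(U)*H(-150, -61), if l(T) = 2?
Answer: 27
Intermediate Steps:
H(Z, E) = 3 (H(Z, E) = (93 - 92) + 2 = 1 + 2 = 3)
U = -7
j(f) = 2 + f² + 6*f
j(U)*H(-150, -61) = (2 + (-7)² + 6*(-7))*3 = (2 + 49 - 42)*3 = 9*3 = 27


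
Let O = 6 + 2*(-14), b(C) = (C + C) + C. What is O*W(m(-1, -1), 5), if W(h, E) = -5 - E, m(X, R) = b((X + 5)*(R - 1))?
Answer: 220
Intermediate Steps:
b(C) = 3*C (b(C) = 2*C + C = 3*C)
m(X, R) = 3*(-1 + R)*(5 + X) (m(X, R) = 3*((X + 5)*(R - 1)) = 3*((5 + X)*(-1 + R)) = 3*((-1 + R)*(5 + X)) = 3*(-1 + R)*(5 + X))
O = -22 (O = 6 - 28 = -22)
O*W(m(-1, -1), 5) = -22*(-5 - 1*5) = -22*(-5 - 5) = -22*(-10) = 220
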